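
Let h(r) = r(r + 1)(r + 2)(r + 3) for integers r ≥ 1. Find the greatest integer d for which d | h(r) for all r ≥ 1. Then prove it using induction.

Computing the first values: h(1) = 24 and h(2) = 120; gcd(24, 120) = 24, so d ≤ 24.
We prove 24 | r(r + 1)(r + 2)(r + 3) for all r ≥ 1 by induction on r.
When r = 1: h(1) = 24 = 24·(1), so 24 | h(1).
For the inductive step, assume it holds for an arbitrary j ≥ 1, i.e. 24 | h(j). Then
h(j+1) − h(j) = (j+1)·(j+2)·(j+3)·(j+4) − j·(j+1)·(j+2)·(j+3) = (j+1)·(j+2)·(j+3)·[(j+4) − j] = 4·(j+1)·(j+2)·(j+3). The product of 3 consecutive integers is divisible by (3)! = 6, so h(j+1) − h(j) is divisible by 4·6 = 24. By the inductive hypothesis 24 | h(j), hence 24 | h(j+1).
By the principle of mathematical induction, the result holds for all r ≥ 1.
Therefore the largest such d is 24.

d = 24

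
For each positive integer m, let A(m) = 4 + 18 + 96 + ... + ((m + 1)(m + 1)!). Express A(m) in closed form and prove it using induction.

We claim A(m) = (m + 2)! - 2 for all m ≥ 1.
Base step (m = 1): A(1) = 4, and the closed form gives 4. They agree.
Inductive step: suppose the statement holds for some r ≥ 1, so A(r) = (r + 2)! - 2.
Then A(r+1) = A(r) + ((r + 2)(r + 2)!) = ((r + 2)! - 2) + ((r + 2)(r + 2)!).
Simplifying, A(r+1) = ((r+1) + 2)! - 2,
which is the closed form with m = r+1.
By the principle of mathematical induction, the result holds for all m ≥ 1.

A(m) = (m + 2)! - 2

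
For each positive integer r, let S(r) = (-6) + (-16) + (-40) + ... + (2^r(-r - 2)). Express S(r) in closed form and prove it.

We claim S(r) = -2·2^r(r + 1) + 2 for all r ≥ 1.
For the base case r = 1: S(1) = -6, and the closed form gives -6. They agree.
Inductive step: suppose the statement holds for some k ≥ 1, so S(k) = -2·2^k(k + 1) + 2.
Then S(k+1) = S(k) + (2^(k + 1)(-k - 3)) = (-2·2^k(k + 1) + 2) + (2^(k + 1)(-k - 3)).
Simplifying, S(k+1) = -4·2^k·k - 8·2^k + 2 = -2·2^(k+1)((k+1) + 1) + 2,
which is the closed form with r = k+1.
This completes the induction.

S(r) = -2·2^r(r + 1) + 2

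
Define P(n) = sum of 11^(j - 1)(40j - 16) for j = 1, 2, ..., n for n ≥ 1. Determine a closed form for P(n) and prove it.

P(n) = 2·11^n(2n - 1) + 2

We claim P(n) = 2·11^n(2n - 1) + 2 for all n ≥ 1.
When n = 1: P(1) = 24, and the closed form gives 24. They agree.
Inductive step: suppose the statement holds for some j ≥ 1, so P(j) = 2·11^j(2j - 1) + 2.
Then P(j+1) = P(j) + (11^j(40j + 24)) = (2·11^j(2j - 1) + 2) + (11^j(40j + 24)).
Simplifying, P(j+1) = 44·11^j·j + 22·11^j + 2 = 2·11^(j+1)(2(j+1) - 1) + 2,
which is the closed form with n = j+1.
By induction, the statement is established for all n ≥ 1.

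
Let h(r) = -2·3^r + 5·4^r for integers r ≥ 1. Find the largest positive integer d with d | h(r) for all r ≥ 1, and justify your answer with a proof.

d = 2

Computing the first values: h(1) = 14 and h(2) = 62; gcd(14, 62) = 2, so d ≤ 2.
We prove 2 | -2·3^r + 5·4^r for all r ≥ 1 by induction on r.
When r = 1: h(1) = 14 = 2·(7), so 2 | h(1).
Inductive step: suppose the statement holds for some k ≥ 1, i.e. 2 | h(k). Then
h(k+1) − 4·h(k) = (-2·3^(k+1) + 5·4^(k+1)) − 4·(-2·3^k + 5·4^k) = (-2)·3^k·(3 − 4) = (2)·3^k. Since 2 | h(k) by the inductive hypothesis, 2 | 4·h(k); and 2 | 2 since 2 = 2·1. Therefore 2 | h(k+1).
By induction, the statement is established for all r ≥ 1.
Therefore the largest such d is 2.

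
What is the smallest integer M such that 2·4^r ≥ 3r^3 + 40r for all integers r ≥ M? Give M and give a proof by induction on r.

At r = 3: 128 < 201, so the inequality fails and M ≥ 4. We prove 2·4^r ≥ 3r^3 + 40r for all r ≥ 4.
When r = 4: 2·4^r = 512 and 3r^3 + 40r = 352, so 512 ≥ 352.
For the inductive step, assume it holds for an arbitrary m ≥ 4, so 2·4^m ≥ 3m^3 + 40m.
Then 2·4^(m + 1) = 4·(2·4^m) ≥ 4·(3m^3 + 40m).
Also, for m ≥ 4 we have 4·(3m^3 + 40m) ≥ 3(m+1)^3 + 40(m+1), since 4·(3m^3 + 40m) − (3(m+1)^3 + 40(m+1)) = 9m^3 - 9m^2 + 111m - 43, which is nonnegative for all m ≥ 4.
Combining, 2·4^(m + 1) ≥ 3(m+1)^3 + 40(m+1).
By induction, the statement is established for all r ≥ 4.
Hence the smallest such M is 4.

M = 4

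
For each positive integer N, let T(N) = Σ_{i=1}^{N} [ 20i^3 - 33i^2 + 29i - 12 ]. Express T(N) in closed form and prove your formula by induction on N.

T(N) = N(5N^3 - N^2 + 3N - 3)

We claim T(N) = N(5N^3 - N^2 + 3N - 3) for all N ≥ 1.
Base step (N = 1): T(1) = 4, and the closed form gives 4. They agree.
Suppose the result is true for N = i, so T(i) = i(5i^3 - i^2 + 3i - 3).
Then T(i+1) = T(i) + (20i^3 + 27i^2 + 23i + 4) = (i(5i^3 - i^2 + 3i - 3)) + (20i^3 + 27i^2 + 23i + 4).
Simplifying, T(i+1) = (i + 1)(5i^3 + 14i^2 + 16i + 4) = (i+1)(5(i+1)^3 - (i+1)^2 + 3(i+1) - 3),
which is the closed form with N = i+1.
Hence, by induction on N, the claim holds for every N ≥ 1.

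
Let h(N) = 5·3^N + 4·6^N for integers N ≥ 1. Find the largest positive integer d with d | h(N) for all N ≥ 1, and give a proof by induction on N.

d = 3

Computing the first values: h(1) = 39 and h(2) = 189; gcd(39, 189) = 3, so d ≤ 3.
We prove 3 | 5·3^N + 4·6^N for all N ≥ 1 by induction on N.
When N = 1: h(1) = 39 = 3·(13), so 3 | h(1).
Suppose the result is true for N = p, i.e. 3 | h(p). Then
h(p+1) − 6·h(p) = (5·3^(p+1) + 4·6^(p+1)) − 6·(5·3^p + 4·6^p) = (5)·3^p·(3 − 6) = (-15)·3^p. Since 3 | h(p) by the inductive hypothesis, 3 | 6·h(p); and 3 | -15 since -15 = 3·-5. Therefore 3 | h(p+1).
This completes the induction.
Therefore the largest such d is 3.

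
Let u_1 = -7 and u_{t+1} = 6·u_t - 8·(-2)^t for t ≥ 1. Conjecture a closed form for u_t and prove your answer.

u_t = (-2)^t - 5·6^(t - 1)

Computing the first terms: u_1 = -7, u_2 = -26, u_3 = -188. This suggests u_t = (-2)^t - 5·6^(t - 1).
For the base case t = 1: the formula gives -7 = -7 = u_1.
Inductive step: suppose the statement holds for some j ≥ 1, so u_j = (-2)^j - 5·6^(j - 1).
Then u_{j+1} = 6·u_j - 8·(-2)^j = 6·((-2)^j - 5·6^(j - 1)) - 8·(-2)^j = (-2)^(j + 1) - 5·6^j = (-2)^(j+1) - 5·6^((j+1) - 1),
which is the claimed formula at t = j+1.
Hence, by induction on t, the claim holds for every t ≥ 1.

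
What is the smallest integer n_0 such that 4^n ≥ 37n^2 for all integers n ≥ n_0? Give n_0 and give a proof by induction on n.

At n = 4: 256 < 592, so the inequality fails and n_0 ≥ 5. We prove 4^n ≥ 37n^2 for all n ≥ 5.
Base case (n = 5): 4^n = 1024 and 37n^2 = 925, so 1024 ≥ 925.
Inductive step: assume the claim holds for n = i, so 4^i ≥ 37i^2.
Then 4^(i + 1) = 4·(4^i) ≥ 4·(37i^2).
Also, for i ≥ 5 we have 4·(37i^2) ≥ 37(i+1)^2, since 4 ≥ (1 + 1/i)^2 for all i ≥ 5.
Combining, 4^(i + 1) ≥ 37(i+1)^2.
By induction, the statement is established for all n ≥ 5.
Hence the smallest such n_0 is 5.

n_0 = 5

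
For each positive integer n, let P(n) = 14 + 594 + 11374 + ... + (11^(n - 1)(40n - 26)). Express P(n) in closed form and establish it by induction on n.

P(n) = 11^n(4n - 3) + 3

We claim P(n) = 11^n(4n - 3) + 3 for all n ≥ 1.
Base case (n = 1): P(1) = 14, and the closed form gives 14. They agree.
For the inductive step, assume it holds for an arbitrary p ≥ 1, so P(p) = 11^p(4p - 3) + 3.
Then P(p+1) = P(p) + (11^p(40p + 14)) = (11^p(4p - 3) + 3) + (11^p(40p + 14)).
Simplifying, P(p+1) = 44·11^p·p + 11·11^p + 3 = 11^(p+1)(4(p+1) - 3) + 3,
which is the closed form with n = p+1.
Hence, by induction on n, the claim holds for every n ≥ 1.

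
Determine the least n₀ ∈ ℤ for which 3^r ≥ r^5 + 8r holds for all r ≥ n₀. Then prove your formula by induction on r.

At r = 10: 59049 < 100080, so the inequality fails and n₀ ≥ 11. We prove 3^r ≥ r^5 + 8r for all r ≥ 11.
For the base case r = 11: 3^r = 177147 and r^5 + 8r = 161139, so 177147 ≥ 161139.
Suppose the result is true for r = m, so 3^m ≥ m^5 + 8m.
Then 3^(m + 1) = 3·(3^m) ≥ 3·(m^5 + 8m).
Also, for m ≥ 11 we have 3·(m^5 + 8m) ≥ (m+1)^5 + 8(m+1), since 3·(m^5 + 8m) − ((m+1)^5 + 8(m+1)) = 2m^5 - 5m^4 - 10m^3 - 10m^2 + 11m - 9, which is nonnegative for all m ≥ 11.
Combining, 3^(m + 1) ≥ (m+1)^5 + 8(m+1).
This completes the induction.
Hence the smallest such n₀ is 11.

n₀ = 11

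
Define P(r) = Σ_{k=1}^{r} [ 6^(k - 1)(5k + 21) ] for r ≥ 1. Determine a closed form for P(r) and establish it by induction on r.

P(r) = 6^r(r + 4) - 4

We claim P(r) = 6^r(r + 4) - 4 for all r ≥ 1.
For the base case r = 1: P(1) = 26, and the closed form gives 26. They agree.
Suppose the result is true for r = k, so P(k) = 6^k(k + 4) - 4.
Then P(k+1) = P(k) + (6^k(5k + 26)) = (6^k(k + 4) - 4) + (6^k(5k + 26)).
Simplifying, P(k+1) = 6·6^k·k + 30·6^k - 4 = 6^(k+1)((k+1) + 4) - 4,
which is the closed form with r = k+1.
Hence, by induction on r, the claim holds for every r ≥ 1.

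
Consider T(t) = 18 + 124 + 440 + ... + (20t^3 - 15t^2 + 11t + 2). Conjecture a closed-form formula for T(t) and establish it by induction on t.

T(t) = t(5t^3 + 5t^2 + 3t + 5)

We claim T(t) = t(5t^3 + 5t^2 + 3t + 5) for all t ≥ 1.
Base case (t = 1): T(1) = 18, and the closed form gives 18. They agree.
Suppose the result is true for t = i, so T(i) = i(5i^3 + 5i^2 + 3i + 5).
Then T(i+1) = T(i) + (20i^3 + 45i^2 + 41i + 18) = (i(5i^3 + 5i^2 + 3i + 5)) + (20i^3 + 45i^2 + 41i + 18).
Simplifying, T(i+1) = (i + 1)(5i^3 + 20i^2 + 28i + 18) = (i+1)(5(i+1)^3 + 5(i+1)^2 + 3(i+1) + 5),
which is the closed form with t = i+1.
This completes the induction.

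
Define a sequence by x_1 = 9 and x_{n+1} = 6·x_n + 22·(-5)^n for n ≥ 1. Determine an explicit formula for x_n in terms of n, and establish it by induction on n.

x_n = -2(-5)^n - 6^(n - 1)

Computing the first terms: x_1 = 9, x_2 = -56, x_3 = 214. This suggests x_n = -2(-5)^n - 6^(n - 1).
Base case (n = 1): the formula gives 9 = 9 = x_1.
Inductive step: assume the claim holds for n = i, so x_i = -2(-5)^i - 6^(i - 1).
Then x_{i+1} = 6·x_i + 22·(-5)^i = 6·(-2(-5)^i - 6^(i - 1)) + 22·(-5)^i = -2(-5)^(i + 1) - 6^i = -2(-5)^(i+1) - 6^((i+1) - 1),
which is the claimed formula at n = i+1.
This completes the induction.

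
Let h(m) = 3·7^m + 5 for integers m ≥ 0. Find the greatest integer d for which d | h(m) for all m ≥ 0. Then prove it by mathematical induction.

d = 2

Computing the first values: h(0) = 8 and h(1) = 26; gcd(8, 26) = 2, so d ≤ 2.
We prove 2 | 3·7^m + 5 for all m ≥ 0 by induction on m.
Base case (m = 0): h(0) = 8 = 2·(4), so 2 | h(0).
Inductive step: assume the claim holds for m = j, i.e. 2 | h(j). Then
h(j+1) = 3·7^(j+1) + 5 = 7·(3·7^j + 5) - 30 = 7·h(j) - 30. The first term is divisible by 2 by the inductive hypothesis, and -30 is divisible by 2. Hence 2 | h(j+1).
By induction, the statement is established for all m ≥ 0.
Therefore the largest such d is 2.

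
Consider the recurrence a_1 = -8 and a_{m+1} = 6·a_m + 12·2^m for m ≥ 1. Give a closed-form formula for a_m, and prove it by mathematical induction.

Computing the first terms: a_1 = -8, a_2 = -24, a_3 = -96. This suggests a_m = -3·2^m - 2·6^(m - 1).
For the base case m = 1: the formula gives -8 = -8 = a_1.
For the inductive step, assume it holds for an arbitrary p ≥ 1, so a_p = -3·2^p - 2·6^(p - 1).
Then a_{p+1} = 6·a_p + 12·2^p = 6·(-3·2^p - 2·6^(p - 1)) + 12·2^p = -3·2^(p + 1) - 2·6^p = -3·2^(p+1) - 2·6^((p+1) - 1),
which is the claimed formula at m = p+1.
This completes the induction.

a_m = -3·2^m - 2·6^(m - 1)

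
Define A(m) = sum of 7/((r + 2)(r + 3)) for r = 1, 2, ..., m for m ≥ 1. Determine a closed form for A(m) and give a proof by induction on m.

We claim A(m) = 7m/(3(m + 3)) for all m ≥ 1.
Base step (m = 1): A(1) = 7/12, and the closed form gives 7/12. They agree.
Inductive step: suppose the statement holds for some r ≥ 1, so A(r) = 7r/(3(r + 3)).
Then A(r+1) = A(r) + (7/((r + 3)(r + 4))) = (7r/(3(r + 3))) + (7/((r + 3)(r + 4))).
Simplifying, A(r+1) = 7(r + 1)/(3(r + 4)) = 7(r+1)/(3((r+1) + 3)),
which is the closed form with m = r+1.
Hence, by induction on m, the claim holds for every m ≥ 1.

A(m) = 7m/(3(m + 3))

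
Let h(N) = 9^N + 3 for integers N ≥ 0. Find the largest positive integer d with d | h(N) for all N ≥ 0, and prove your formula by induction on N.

d = 4

Computing the first values: h(0) = 4 and h(1) = 12; gcd(4, 12) = 4, so d ≤ 4.
We prove 4 | 9^N + 3 for all N ≥ 0 by induction on N.
When N = 0: h(0) = 4 = 4·(1), so 4 | h(0).
Suppose the result is true for N = r, i.e. 4 | h(r). Then
h(r+1) = 9^(r+1) + 3 = 9·(9^r + 3) - 24 = 9·h(r) - 24. The first term is divisible by 4 by the inductive hypothesis, and -24 is divisible by 4. Hence 4 | h(r+1).
This completes the induction.
Therefore the largest such d is 4.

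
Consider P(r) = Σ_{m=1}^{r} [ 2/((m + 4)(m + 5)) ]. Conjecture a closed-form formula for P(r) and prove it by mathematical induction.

We claim P(r) = 2r/(5(r + 5)) for all r ≥ 1.
For the base case r = 1: P(1) = 1/15, and the closed form gives 1/15. They agree.
Suppose the result is true for r = m, so P(m) = 2m/(5(m + 5)).
Then P(m+1) = P(m) + (2/((m + 5)(m + 6))) = (2m/(5(m + 5))) + (2/((m + 5)(m + 6))).
Simplifying, P(m+1) = 2(m + 1)/(5(m + 6)) = 2(m+1)/(5((m+1) + 5)),
which is the closed form with r = m+1.
By induction, the statement is established for all r ≥ 1.

P(r) = 2r/(5(r + 5))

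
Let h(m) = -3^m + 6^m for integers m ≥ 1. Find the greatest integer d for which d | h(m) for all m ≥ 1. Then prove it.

Computing the first values: h(1) = 3 and h(2) = 27; gcd(3, 27) = 3, so d ≤ 3.
We prove 3 | -3^m + 6^m for all m ≥ 1 by induction on m.
Base case (m = 1): h(1) = 3 = 3·(1), so 3 | h(1).
For the inductive step, assume it holds for an arbitrary r ≥ 1, i.e. 3 | h(r). Then
6^{r+1} − 3^{r+1} = 6·6^r − 3·3^r = 6·(6^r − 3^r) + (3)·3^r. The first term is divisible by 3 by the inductive hypothesis, and the second term (3)·3^r is divisible by 3 since 3 | 3. Hence 3 | h(r+1).
Hence, by induction on m, the claim holds for every m ≥ 1.
Therefore the largest such d is 3.

d = 3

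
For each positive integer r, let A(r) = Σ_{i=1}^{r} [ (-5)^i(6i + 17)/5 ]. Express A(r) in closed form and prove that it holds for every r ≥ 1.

We claim A(r) = (-5)^r(r + 3) - 3 for all r ≥ 1.
When r = 1: A(1) = -23, and the closed form gives -23. They agree.
Inductive step: assume the claim holds for r = i, so A(i) = (-5)^i(i + 3) - 3.
Then A(i+1) = A(i) + ((-5)^i(-6i - 23)) = ((-5)^i(i + 3) - 3) + ((-5)^i(-6i - 23)).
Simplifying, A(i+1) = -5(-5)^i·i - 20(-5)^i - 3 = (-5)^(i+1)((i+1) + 3) - 3,
which is the closed form with r = i+1.
This completes the induction.

A(r) = (-5)^r(r + 3) - 3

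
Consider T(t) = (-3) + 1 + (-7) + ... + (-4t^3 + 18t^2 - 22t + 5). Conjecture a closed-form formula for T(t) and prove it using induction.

T(t) = -t(t^3 - 4t^2 + 3t + 3)

We claim T(t) = -t(t^3 - 4t^2 + 3t + 3) for all t ≥ 1.
When t = 1: T(1) = -3, and the closed form gives -3. They agree.
Inductive step: assume the claim holds for t = m, so T(m) = m(-m^3 + 4m^2 - 3m - 3).
Then T(m+1) = T(m) + (-4m^3 + 6m^2 + 2m - 3) = (m(-m^3 + 4m^2 - 3m - 3)) + (-4m^3 + 6m^2 + 2m - 3).
Simplifying, T(m+1) = -(m + 1)(m^3 - m^2 - 2m + 3) = -(m+1)((m+1)^3 - 4(m+1)^2 + 3(m+1) + 3),
which is the closed form with t = m+1.
This completes the induction.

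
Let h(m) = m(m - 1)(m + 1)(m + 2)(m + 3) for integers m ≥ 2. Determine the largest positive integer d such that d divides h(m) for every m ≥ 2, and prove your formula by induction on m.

d = 120

Computing the first values: h(2) = 120 and h(3) = 720; gcd(120, 720) = 120, so d ≤ 120.
We prove 120 | m(m - 1)(m + 1)(m + 2)(m + 3) for all m ≥ 2 by induction on m.
Base step (m = 2): h(2) = 120 = 120·(1), so 120 | h(2).
Inductive step: suppose the statement holds for some r ≥ 2, i.e. 120 | h(r). Then
h(r+1) − h(r) = r·(r+1)·(r+2)·(r+3)·(r+4) − (r-1)·r·(r+1)·(r+2)·(r+3) = r·(r+1)·(r+2)·(r+3)·[(r+4) − (r-1)] = 5·r·(r+1)·(r+2)·(r+3). The product of 4 consecutive integers is divisible by (4)! = 24, so h(r+1) − h(r) is divisible by 5·24 = 120. By the inductive hypothesis 120 | h(r), hence 120 | h(r+1).
By induction, the statement is established for all m ≥ 2.
Therefore the largest such d is 120.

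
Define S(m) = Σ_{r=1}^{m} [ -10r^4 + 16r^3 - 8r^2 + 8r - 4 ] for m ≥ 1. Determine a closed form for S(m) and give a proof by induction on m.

We claim S(m) = -m(2m^4 + m^3 - 2m^2 - 4m + 1) for all m ≥ 1.
When m = 1: S(1) = 2, and the closed form gives 2. They agree.
For the inductive step, assume it holds for an arbitrary r ≥ 1, so S(r) = r(-2r^4 - r^3 + 2r^2 + 4r - 1).
Then S(r+1) = S(r) + (-10r^4 - 24r^3 - 20r^2 + 2) = (r(-2r^4 - r^3 + 2r^2 + 4r - 1)) + (-10r^4 - 24r^3 - 20r^2 + 2).
Simplifying, S(r+1) = -(r + 1)(2r^4 + 9r^3 + 13r^2 + 3r - 2) = -(r+1)(2(r+1)^4 + (r+1)^3 - 2(r+1)^2 - 4(r+1) + 1),
which is the closed form with m = r+1.
Hence, by induction on m, the claim holds for every m ≥ 1.

S(m) = -m(2m^4 + m^3 - 2m^2 - 4m + 1)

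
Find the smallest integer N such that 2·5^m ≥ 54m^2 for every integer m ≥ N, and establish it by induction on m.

N = 4

At m = 3: 250 < 486, so the inequality fails and N ≥ 4. We prove 2·5^m ≥ 54m^2 for all m ≥ 4.
Base step (m = 4): 2·5^m = 1250 and 54m^2 = 864, so 1250 ≥ 864.
Inductive step: suppose the statement holds for some k ≥ 4, so 2·5^k ≥ 54k^2.
Then 2·5^(k + 1) = 5·(2·5^k) ≥ 5·(54k^2).
Also, for k ≥ 4 we have 5·(54k^2) ≥ 54(k+1)^2, since 5 ≥ (1 + 1/k)^2 for all k ≥ 4.
Combining, 2·5^(k + 1) ≥ 54(k+1)^2.
Hence, by induction on m, the claim holds for every m ≥ 4.
Hence the smallest such N is 4.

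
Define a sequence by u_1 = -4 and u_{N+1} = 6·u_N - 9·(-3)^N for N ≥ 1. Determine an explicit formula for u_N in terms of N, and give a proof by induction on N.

Computing the first terms: u_1 = -4, u_2 = 3, u_3 = -63. This suggests u_N = (-3)^N - 6^(N - 1).
Base step (N = 1): the formula gives -4 = -4 = u_1.
For the inductive step, assume it holds for an arbitrary m ≥ 1, so u_m = (-3)^m - 6^(m - 1).
Then u_{m+1} = 6·u_m - 9·(-3)^m = 6·((-3)^m - 6^(m - 1)) - 9·(-3)^m = (-3)^(m + 1) - 6^m = (-3)^(m+1) - 6^((m+1) - 1),
which is the claimed formula at N = m+1.
This completes the induction.

u_N = (-3)^N - 6^(N - 1)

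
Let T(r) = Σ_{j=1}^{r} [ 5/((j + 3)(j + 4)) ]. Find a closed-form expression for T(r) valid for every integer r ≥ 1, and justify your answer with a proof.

We claim T(r) = 5r/(4(r + 4)) for all r ≥ 1.
Base step (r = 1): T(1) = 1/4, and the closed form gives 1/4. They agree.
Inductive step: suppose the statement holds for some j ≥ 1, so T(j) = 5j/(4(j + 4)).
Then T(j+1) = T(j) + (5/((j + 4)(j + 5))) = (5j/(4(j + 4))) + (5/((j + 4)(j + 5))).
Simplifying, T(j+1) = 5(j + 1)/(4(j + 5)) = 5(j+1)/(4((j+1) + 4)),
which is the closed form with r = j+1.
By induction, the statement is established for all r ≥ 1.

T(r) = 5r/(4(r + 4))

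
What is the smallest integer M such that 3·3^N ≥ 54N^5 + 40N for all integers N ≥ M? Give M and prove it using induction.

M = 15

At N = 14: 14348907 < 29043056, so the inequality fails and M ≥ 15. We prove 3·3^N ≥ 54N^5 + 40N for all N ≥ 15.
Base step (N = 15): 3·3^N = 43046721 and 54N^5 + 40N = 41006850, so 43046721 ≥ 41006850.
Suppose the result is true for N = j, so 3·3^j ≥ 54j^5 + 40j.
Then 3·3^(j + 1) = 3·(3·3^j) ≥ 3·(54j^5 + 40j).
Also, for j ≥ 15 we have 3·(54j^5 + 40j) ≥ 54(j+1)^5 + 40(j+1), since 3·(54j^5 + 40j) − (54(j+1)^5 + 40(j+1)) = 108j^5 - 270j^4 - 540j^3 - 540j^2 - 190j - 94, which is nonnegative for all j ≥ 15.
Combining, 3·3^(j + 1) ≥ 54(j+1)^5 + 40(j+1).
Hence, by induction on N, the claim holds for every N ≥ 15.
Hence the smallest such M is 15.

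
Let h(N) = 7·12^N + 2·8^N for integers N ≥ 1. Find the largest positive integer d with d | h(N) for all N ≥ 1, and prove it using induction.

d = 4

Computing the first values: h(1) = 100 and h(2) = 1136; gcd(100, 1136) = 4, so d ≤ 4.
We prove 4 | 7·12^N + 2·8^N for all N ≥ 1 by induction on N.
Base case (N = 1): h(1) = 100 = 4·(25), so 4 | h(1).
Inductive step: assume the claim holds for N = k, i.e. 4 | h(k). Then
h(k+1) − 12·h(k) = (7·12^(k+1) + 2·8^(k+1)) − 12·(7·12^k + 2·8^k) = (2)·8^k·(8 − 12) = (-8)·8^k. Since 4 | h(k) by the inductive hypothesis, 4 | 12·h(k); and 4 | -8 since -8 = 4·-2. Therefore 4 | h(k+1).
Hence, by induction on N, the claim holds for every N ≥ 1.
Therefore the largest such d is 4.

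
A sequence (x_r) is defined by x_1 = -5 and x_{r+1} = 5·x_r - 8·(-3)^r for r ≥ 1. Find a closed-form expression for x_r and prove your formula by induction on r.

Computing the first terms: x_1 = -5, x_2 = -1, x_3 = -77. This suggests x_r = (-3)^r - 2·5^(r - 1).
Base case (r = 1): the formula gives -5 = -5 = x_1.
Suppose the result is true for r = i, so x_i = (-3)^i - 2·5^(i - 1).
Then x_{i+1} = 5·x_i - 8·(-3)^i = 5·((-3)^i - 2·5^(i - 1)) - 8·(-3)^i = (-3)^(i + 1) - 2·5^i = (-3)^(i+1) - 2·5^((i+1) - 1),
which is the claimed formula at r = i+1.
By induction, the statement is established for all r ≥ 1.

x_r = (-3)^r - 2·5^(r - 1)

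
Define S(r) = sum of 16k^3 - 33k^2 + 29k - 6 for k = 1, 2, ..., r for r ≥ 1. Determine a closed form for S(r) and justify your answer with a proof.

S(r) = r(4r^3 - 3r^2 + 2r + 3)

We claim S(r) = r(4r^3 - 3r^2 + 2r + 3) for all r ≥ 1.
When r = 1: S(1) = 6, and the closed form gives 6. They agree.
Suppose the result is true for r = k, so S(k) = k(4k^3 - 3k^2 + 2k + 3).
Then S(k+1) = S(k) + (16k^3 + 15k^2 + 11k + 6) = (k(4k^3 - 3k^2 + 2k + 3)) + (16k^3 + 15k^2 + 11k + 6).
Simplifying, S(k+1) = (k + 1)(4k^3 + 9k^2 + 8k + 6) = (k+1)(4(k+1)^3 - 3(k+1)^2 + 2(k+1) + 3),
which is the closed form with r = k+1.
Hence, by induction on r, the claim holds for every r ≥ 1.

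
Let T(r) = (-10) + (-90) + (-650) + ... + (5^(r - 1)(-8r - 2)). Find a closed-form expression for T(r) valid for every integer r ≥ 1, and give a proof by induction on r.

T(r) = -2·5^r·r

We claim T(r) = -2·5^r·r for all r ≥ 1.
Base case (r = 1): T(1) = -10, and the closed form gives -10. They agree.
Inductive step: assume the claim holds for r = m, so T(m) = -2·5^m·m.
Then T(m+1) = T(m) + (5^m(-8m - 10)) = (-2·5^m·m) + (5^m(-8m - 10)).
Simplifying, T(m+1) = 10·5^m(-m - 1) = -2·5^(m+1)·(m+1),
which is the closed form with r = m+1.
This completes the induction.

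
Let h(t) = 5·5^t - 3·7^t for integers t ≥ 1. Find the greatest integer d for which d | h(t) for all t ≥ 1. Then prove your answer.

d = 2

Computing the first values: h(1) = 4 and h(2) = -22; gcd(4, -22) = 2, so d ≤ 2.
We prove 2 | 5·5^t - 3·7^t for all t ≥ 1 by induction on t.
For the base case t = 1: h(1) = 4 = 2·(2), so 2 | h(1).
Suppose the result is true for t = j, i.e. 2 | h(j). Then
h(j+1) − 7·h(j) = (5·5^(j+1) - 3·7^(j+1)) − 7·(5·5^j - 3·7^j) = (5)·5^j·(5 − 7) = (-10)·5^j. Since 2 | h(j) by the inductive hypothesis, 2 | 7·h(j); and 2 | -10 since -10 = 2·-5. Therefore 2 | h(j+1).
This completes the induction.
Therefore the largest such d is 2.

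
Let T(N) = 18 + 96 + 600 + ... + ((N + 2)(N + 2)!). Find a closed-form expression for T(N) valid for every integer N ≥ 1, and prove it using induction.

We claim T(N) = (N + 3)! - 6 for all N ≥ 1.
When N = 1: T(1) = 18, and the closed form gives 18. They agree.
Suppose the result is true for N = r, so T(r) = (r + 3)! - 6.
Then T(r+1) = T(r) + ((r + 3)(r + 3)!) = ((r + 3)! - 6) + ((r + 3)(r + 3)!).
Simplifying, T(r+1) = ((r+1) + 3)! - 6,
which is the closed form with N = r+1.
This completes the induction.

T(N) = (N + 3)! - 6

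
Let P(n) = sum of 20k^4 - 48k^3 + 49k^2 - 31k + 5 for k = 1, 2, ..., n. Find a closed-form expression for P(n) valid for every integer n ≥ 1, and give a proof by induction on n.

We claim P(n) = n(4n^4 - 2n^3 - n^2 - 3n - 3) for all n ≥ 1.
For the base case n = 1: P(1) = -5, and the closed form gives -5. They agree.
Inductive step: assume the claim holds for n = k, so P(k) = k(4k^4 - 2k^3 - k^2 - 3k - 3).
Then P(k+1) = P(k) + (20k^4 + 32k^3 + 25k^2 + 3k - 5) = (k(4k^4 - 2k^3 - k^2 - 3k - 3)) + (20k^4 + 32k^3 + 25k^2 + 3k - 5).
Simplifying, P(k+1) = (k + 1)(4k^4 + 14k^3 + 17k^2 + 5k - 5) = (k+1)(4(k+1)^4 - 2(k+1)^3 - (k+1)^2 - 3(k+1) - 3),
which is the closed form with n = k+1.
By the principle of mathematical induction, the result holds for all n ≥ 1.

P(n) = n(4n^4 - 2n^3 - n^2 - 3n - 3)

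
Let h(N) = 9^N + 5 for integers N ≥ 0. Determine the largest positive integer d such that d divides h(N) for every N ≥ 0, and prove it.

Computing the first values: h(0) = 6 and h(1) = 14; gcd(6, 14) = 2, so d ≤ 2.
We prove 2 | 9^N + 5 for all N ≥ 0 by induction on N.
Base case (N = 0): h(0) = 6 = 2·(3), so 2 | h(0).
For the inductive step, assume it holds for an arbitrary k ≥ 0, i.e. 2 | h(k). Then
h(k+1) = 9^(k+1) + 5 = 9·(9^k + 5) - 40 = 9·h(k) - 40. The first term is divisible by 2 by the inductive hypothesis, and -40 is divisible by 2. Hence 2 | h(k+1).
By induction, the statement is established for all N ≥ 0.
Therefore the largest such d is 2.

d = 2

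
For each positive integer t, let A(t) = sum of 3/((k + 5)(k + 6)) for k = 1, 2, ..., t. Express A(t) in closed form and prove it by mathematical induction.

We claim A(t) = t/(2(t + 6)) for all t ≥ 1.
Base case (t = 1): A(1) = 1/14, and the closed form gives 1/14. They agree.
Inductive step: suppose the statement holds for some k ≥ 1, so A(k) = k/(2(k + 6)).
Then A(k+1) = A(k) + (3/((k + 6)(k + 7))) = (k/(2(k + 6))) + (3/((k + 6)(k + 7))).
Simplifying, A(k+1) = (k + 1)/(2(k + 7)) = (k+1)/(2((k+1) + 6)),
which is the closed form with t = k+1.
This completes the induction.

A(t) = t/(2(t + 6))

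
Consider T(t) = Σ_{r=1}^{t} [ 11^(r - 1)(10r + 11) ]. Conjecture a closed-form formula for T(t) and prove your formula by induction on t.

We claim T(t) = 11^t(t + 1) - 1 for all t ≥ 1.
Base step (t = 1): T(1) = 21, and the closed form gives 21. They agree.
For the inductive step, assume it holds for an arbitrary r ≥ 1, so T(r) = 11^r(r + 1) - 1.
Then T(r+1) = T(r) + (11^r(10r + 21)) = (11^r(r + 1) - 1) + (11^r(10r + 21)).
Simplifying, T(r+1) = 11·11^r·r + 22·11^r - 1 = 11^(r+1)((r+1) + 1) - 1,
which is the closed form with t = r+1.
By induction, the statement is established for all t ≥ 1.

T(t) = 11^t(t + 1) - 1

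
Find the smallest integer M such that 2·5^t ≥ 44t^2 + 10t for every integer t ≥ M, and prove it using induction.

At t = 3: 250 < 426, so the inequality fails and M ≥ 4. We prove 2·5^t ≥ 44t^2 + 10t for all t ≥ 4.
When t = 4: 2·5^t = 1250 and 44t^2 + 10t = 744, so 1250 ≥ 744.
For the inductive step, assume it holds for an arbitrary p ≥ 4, so 2·5^p ≥ 44p^2 + 10p.
Then 2·5^(p + 1) = 5·(2·5^p) ≥ 5·(44p^2 + 10p).
Also, for p ≥ 4 we have 5·(44p^2 + 10p) ≥ 44(p+1)^2 + 10(p+1), since 5·(44p^2 + 10p) − (44(p+1)^2 + 10(p+1)) = 176p^2 - 48p - 54, which is nonnegative for all p ≥ 4.
Combining, 2·5^(p + 1) ≥ 44(p+1)^2 + 10(p+1).
Hence, by induction on t, the claim holds for every t ≥ 4.
Hence the smallest such M is 4.

M = 4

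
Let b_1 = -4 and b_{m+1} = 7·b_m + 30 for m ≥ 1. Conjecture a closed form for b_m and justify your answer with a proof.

Computing the first terms: b_1 = -4, b_2 = 2, b_3 = 44. This suggests b_m = 7^(m - 1) - 5.
When m = 1: the formula gives -4 = -4 = b_1.
Suppose the result is true for m = k, so b_k = 7^(k - 1) - 5.
Then b_{k+1} = 7·b_k + 30 = 7·(7^(k - 1) - 5) + 30 = 7^k - 5 = 7^((k+1) - 1) - 5,
which is the claimed formula at m = k+1.
By induction, the statement is established for all m ≥ 1.

b_m = 7^(m - 1) - 5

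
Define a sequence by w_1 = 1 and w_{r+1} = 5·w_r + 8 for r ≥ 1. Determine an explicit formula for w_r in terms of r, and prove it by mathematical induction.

w_r = 3·5^(r - 1) - 2

Computing the first terms: w_1 = 1, w_2 = 13, w_3 = 73. This suggests w_r = 3·5^(r - 1) - 2.
When r = 1: the formula gives 1 = 1 = w_1.
Suppose the result is true for r = p, so w_p = 3·5^(p - 1) - 2.
Then w_{p+1} = 5·w_p + 8 = 5·(3·5^(p - 1) - 2) + 8 = 3·5^p - 2 = 3·5^((p+1) - 1) - 2,
which is the claimed formula at r = p+1.
By induction, the statement is established for all r ≥ 1.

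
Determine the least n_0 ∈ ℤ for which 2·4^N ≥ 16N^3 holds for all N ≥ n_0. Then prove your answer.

n_0 = 5

At N = 4: 512 < 1024, so the inequality fails and n_0 ≥ 5. We prove 2·4^N ≥ 16N^3 for all N ≥ 5.
Base step (N = 5): 2·4^N = 2048 and 16N^3 = 2000, so 2048 ≥ 2000.
Inductive step: suppose the statement holds for some p ≥ 5, so 2·4^p ≥ 16p^3.
Then 2·4^(p + 1) = 4·(2·4^p) ≥ 4·(16p^3).
Also, for p ≥ 5 we have 4·(16p^3) ≥ 16(p+1)^3, since 4 ≥ (1 + 1/p)^3 for all p ≥ 5.
Combining, 2·4^(p + 1) ≥ 16(p+1)^3.
Hence, by induction on N, the claim holds for every N ≥ 5.
Hence the smallest such n_0 is 5.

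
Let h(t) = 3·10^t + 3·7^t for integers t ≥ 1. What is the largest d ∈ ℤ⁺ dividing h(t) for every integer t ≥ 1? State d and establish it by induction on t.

d = 3

Computing the first values: h(1) = 51 and h(2) = 447; gcd(51, 447) = 3, so d ≤ 3.
We prove 3 | 3·10^t + 3·7^t for all t ≥ 1 by induction on t.
Base case (t = 1): h(1) = 51 = 3·(17), so 3 | h(1).
For the inductive step, assume it holds for an arbitrary i ≥ 1, i.e. 3 | h(i). Then
h(i+1) − 10·h(i) = (3·10^(i+1) + 3·7^(i+1)) − 10·(3·10^i + 3·7^i) = (3)·7^i·(7 − 10) = (-9)·7^i. Since 3 | h(i) by the inductive hypothesis, 3 | 10·h(i); and 3 | -9 since -9 = 3·-3. Therefore 3 | h(i+1).
By the principle of mathematical induction, the result holds for all t ≥ 1.
Therefore the largest such d is 3.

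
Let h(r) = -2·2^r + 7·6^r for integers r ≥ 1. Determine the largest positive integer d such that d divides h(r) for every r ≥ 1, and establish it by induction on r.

d = 2

Computing the first values: h(1) = 38 and h(2) = 244; gcd(38, 244) = 2, so d ≤ 2.
We prove 2 | -2·2^r + 7·6^r for all r ≥ 1 by induction on r.
Base case (r = 1): h(1) = 38 = 2·(19), so 2 | h(1).
Inductive step: suppose the statement holds for some k ≥ 1, i.e. 2 | h(k). Then
h(k+1) − 6·h(k) = (-2·2^(k+1) + 7·6^(k+1)) − 6·(-2·2^k + 7·6^k) = (-2)·2^k·(2 − 6) = (8)·2^k. Since 2 | h(k) by the inductive hypothesis, 2 | 6·h(k); and 2 | 8 since 8 = 2·4. Therefore 2 | h(k+1).
By the principle of mathematical induction, the result holds for all r ≥ 1.
Therefore the largest such d is 2.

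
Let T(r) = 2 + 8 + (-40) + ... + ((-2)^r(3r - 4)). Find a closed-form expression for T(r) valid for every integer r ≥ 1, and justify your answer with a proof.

T(r) = 2(-2)^r(r - 1) + 2

We claim T(r) = 2(-2)^r(r - 1) + 2 for all r ≥ 1.
Base case (r = 1): T(1) = 2, and the closed form gives 2. They agree.
Suppose the result is true for r = j, so T(j) = 2(-2)^j(j - 1) + 2.
Then T(j+1) = T(j) + ((-2)^(j + 1)(3j - 1)) = (2(-2)^j(j - 1) + 2) + ((-2)^(j + 1)(3j - 1)).
Simplifying, T(j+1) = -4(-2)^j·j + 2 = 2(-2)^(j+1)((j+1) - 1) + 2,
which is the closed form with r = j+1.
By induction, the statement is established for all r ≥ 1.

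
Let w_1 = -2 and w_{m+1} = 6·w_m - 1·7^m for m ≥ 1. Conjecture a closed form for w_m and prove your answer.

Computing the first terms: w_1 = -2, w_2 = -19, w_3 = -163. This suggests w_m = 5·6^(m - 1) - 7^m.
Base step (m = 1): the formula gives -2 = -2 = w_1.
Inductive step: suppose the statement holds for some j ≥ 1, so w_j = 5·6^(j - 1) - 7^j.
Then w_{j+1} = 6·w_j - 1·7^j = 6·(5·6^(j - 1) - 7^j) - 1·7^j = 5·6^j - 7^(j + 1) = 5·6^((j+1) - 1) - 7^(j+1),
which is the claimed formula at m = j+1.
Hence, by induction on m, the claim holds for every m ≥ 1.

w_m = 5·6^(m - 1) - 7^m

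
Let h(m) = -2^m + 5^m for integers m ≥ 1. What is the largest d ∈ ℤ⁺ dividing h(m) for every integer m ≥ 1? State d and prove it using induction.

d = 3

Computing the first values: h(1) = 3 and h(2) = 21; gcd(3, 21) = 3, so d ≤ 3.
We prove 3 | -2^m + 5^m for all m ≥ 1 by induction on m.
For the base case m = 1: h(1) = 3 = 3·(1), so 3 | h(1).
Inductive step: assume the claim holds for m = k, i.e. 3 | h(k). Then
5^{k+1} − 2^{k+1} = 5·5^k − 2·2^k = 5·(5^k − 2^k) + (3)·2^k. The first term is divisible by 3 by the inductive hypothesis, and the second term (3)·2^k is divisible by 3 since 3 | 3. Hence 3 | h(k+1).
By induction, the statement is established for all m ≥ 1.
Therefore the largest such d is 3.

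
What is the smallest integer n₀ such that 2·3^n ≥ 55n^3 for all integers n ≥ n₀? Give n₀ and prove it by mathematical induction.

At n = 9: 39366 < 40095, so the inequality fails and n₀ ≥ 10. We prove 2·3^n ≥ 55n^3 for all n ≥ 10.
For the base case n = 10: 2·3^n = 118098 and 55n^3 = 55000, so 118098 ≥ 55000.
Inductive step: assume the claim holds for n = m, so 2·3^m ≥ 55m^3.
Then 2·3^(m + 1) = 3·(2·3^m) ≥ 3·(55m^3).
Also, for m ≥ 10 we have 3·(55m^3) ≥ 55(m+1)^3, since 3 ≥ (1 + 1/m)^3 for all m ≥ 10.
Combining, 2·3^(m + 1) ≥ 55(m+1)^3.
By induction, the statement is established for all n ≥ 10.
Hence the smallest such n₀ is 10.

n₀ = 10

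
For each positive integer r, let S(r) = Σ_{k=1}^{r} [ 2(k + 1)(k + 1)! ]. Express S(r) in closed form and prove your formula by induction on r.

We claim S(r) = 2(r + 2)! - 4 for all r ≥ 1.
For the base case r = 1: S(1) = 8, and the closed form gives 8. They agree.
Inductive step: suppose the statement holds for some k ≥ 1, so S(k) = 2(k + 2)! - 4.
Then S(k+1) = S(k) + (2(k + 2)(k + 2)!) = (2(k + 2)! - 4) + (2(k + 2)(k + 2)!).
Simplifying, S(k+1) = 2((k+1) + 2)! - 4,
which is the closed form with r = k+1.
By induction, the statement is established for all r ≥ 1.

S(r) = 2(r + 2)! - 4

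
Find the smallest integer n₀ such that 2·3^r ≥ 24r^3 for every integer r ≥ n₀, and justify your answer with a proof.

n₀ = 8

At r = 7: 4374 < 8232, so the inequality fails and n₀ ≥ 8. We prove 2·3^r ≥ 24r^3 for all r ≥ 8.
Base case (r = 8): 2·3^r = 13122 and 24r^3 = 12288, so 13122 ≥ 12288.
Inductive step: assume the claim holds for r = m, so 2·3^m ≥ 24m^3.
Then 2·3^(m + 1) = 3·(2·3^m) ≥ 3·(24m^3).
Also, for m ≥ 8 we have 3·(24m^3) ≥ 24(m+1)^3, since 3 ≥ (1 + 1/m)^3 for all m ≥ 8.
Combining, 2·3^(m + 1) ≥ 24(m+1)^3.
By the principle of mathematical induction, the result holds for all r ≥ 8.
Hence the smallest such n₀ is 8.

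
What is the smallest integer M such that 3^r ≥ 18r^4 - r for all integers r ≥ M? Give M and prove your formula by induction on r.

M = 12

At r = 11: 177147 < 263527, so the inequality fails and M ≥ 12. We prove 3^r ≥ 18r^4 - r for all r ≥ 12.
When r = 12: 3^r = 531441 and 18r^4 - r = 373236, so 531441 ≥ 373236.
Suppose the result is true for r = p, so 3^p ≥ 18p^4 - p.
Then 3^(p + 1) = 3·(3^p) ≥ 3·(18p^4 - p).
Also, for p ≥ 12 we have 3·(18p^4 - p) ≥ 18(p+1)^4 - (p+1), since 3·(18p^4 - p) − (18(p+1)^4 - (p+1)) = 36p^4 - 72p^3 - 108p^2 - 74p - 17, which is nonnegative for all p ≥ 12.
Combining, 3^(p + 1) ≥ 18(p+1)^4 - (p+1).
By induction, the statement is established for all r ≥ 12.
Hence the smallest such M is 12.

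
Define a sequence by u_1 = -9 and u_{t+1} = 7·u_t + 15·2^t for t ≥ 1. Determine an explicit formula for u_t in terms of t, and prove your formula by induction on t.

u_t = -3·2^t - 3·7^(t - 1)

Computing the first terms: u_1 = -9, u_2 = -33, u_3 = -171. This suggests u_t = -3·2^t - 3·7^(t - 1).
Base case (t = 1): the formula gives -9 = -9 = u_1.
Suppose the result is true for t = k, so u_k = -3·2^k - 3·7^(k - 1).
Then u_{k+1} = 7·u_k + 15·2^k = 7·(-3·2^k - 3·7^(k - 1)) + 15·2^k = -3·2^(k + 1) - 3·7^k = -3·2^(k+1) - 3·7^((k+1) - 1),
which is the claimed formula at t = k+1.
By induction, the statement is established for all t ≥ 1.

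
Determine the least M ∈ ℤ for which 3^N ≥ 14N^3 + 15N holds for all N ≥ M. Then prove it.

M = 9

At N = 8: 6561 < 7288, so the inequality fails and M ≥ 9. We prove 3^N ≥ 14N^3 + 15N for all N ≥ 9.
For the base case N = 9: 3^N = 19683 and 14N^3 + 15N = 10341, so 19683 ≥ 10341.
Suppose the result is true for N = p, so 3^p ≥ 14p^3 + 15p.
Then 3^(p + 1) = 3·(3^p) ≥ 3·(14p^3 + 15p).
Also, for p ≥ 9 we have 3·(14p^3 + 15p) ≥ 14(p+1)^3 + 15(p+1), since 3·(14p^3 + 15p) − (14(p+1)^3 + 15(p+1)) = 28p^3 - 42p^2 - 12p - 29, which is nonnegative for all p ≥ 9.
Combining, 3^(p + 1) ≥ 14(p+1)^3 + 15(p+1).
Hence, by induction on N, the claim holds for every N ≥ 9.
Hence the smallest such M is 9.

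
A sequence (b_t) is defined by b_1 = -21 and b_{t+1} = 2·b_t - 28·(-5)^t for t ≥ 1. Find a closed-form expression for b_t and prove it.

b_t = 4(-5)^t - 2^(t - 1)

Computing the first terms: b_1 = -21, b_2 = 98, b_3 = -504. This suggests b_t = 4(-5)^t - 2^(t - 1).
Base step (t = 1): the formula gives -21 = -21 = b_1.
Inductive step: suppose the statement holds for some j ≥ 1, so b_j = 4(-5)^j - 2^(j - 1).
Then b_{j+1} = 2·b_j - 28·(-5)^j = 2·(4(-5)^j - 2^(j - 1)) - 28·(-5)^j = 4(-5)^(j + 1) - 2^j = 4(-5)^(j+1) - 2^((j+1) - 1),
which is the claimed formula at t = j+1.
This completes the induction.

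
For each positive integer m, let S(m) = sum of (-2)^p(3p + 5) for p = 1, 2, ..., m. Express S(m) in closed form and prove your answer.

We claim S(m) = 2(-2)^m(m + 2) - 4 for all m ≥ 1.
For the base case m = 1: S(1) = -16, and the closed form gives -16. They agree.
For the inductive step, assume it holds for an arbitrary p ≥ 1, so S(p) = 2(-2)^p(p + 2) - 4.
Then S(p+1) = S(p) + ((-2)^(p + 1)(3p + 8)) = (2(-2)^p(p + 2) - 4) + ((-2)^(p + 1)(3p + 8)).
Simplifying, S(p+1) = -4(-2)^p·p - 12(-2)^p - 4 = 2(-2)^(p+1)((p+1) + 2) - 4,
which is the closed form with m = p+1.
This completes the induction.

S(m) = 2(-2)^m(m + 2) - 4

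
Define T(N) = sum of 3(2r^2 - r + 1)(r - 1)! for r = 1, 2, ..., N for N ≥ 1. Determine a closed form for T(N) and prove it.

T(N) = (6N + 3)N! - 3

We claim T(N) = (6N + 3)N! - 3 for all N ≥ 1.
Base step (N = 1): T(1) = 6, and the closed form gives 6. They agree.
Inductive step: assume the claim holds for N = r, so T(r) = (6r + 3)r! - 3.
Then T(r+1) = T(r) + (3(2r^2 + 3r + 2)r!) = ((6r + 3)r! - 3) + (3(2r^2 + 3r + 2)r!).
Simplifying, T(r+1) = (6(r+1) + 3)(r+1)! - 3,
which is the closed form with N = r+1.
By the principle of mathematical induction, the result holds for all N ≥ 1.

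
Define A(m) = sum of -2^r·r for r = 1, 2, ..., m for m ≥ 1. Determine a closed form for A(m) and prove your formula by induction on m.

A(m) = 2·2^m(-m + 1) - 2

We claim A(m) = 2·2^m(-m + 1) - 2 for all m ≥ 1.
Base case (m = 1): A(1) = -2, and the closed form gives -2. They agree.
Suppose the result is true for m = r, so A(r) = 2·2^r(-r + 1) - 2.
Then A(r+1) = A(r) + (2^(r + 1)(-r - 1)) = (2·2^r(-r + 1) - 2) + (2^(r + 1)(-r - 1)).
Simplifying, A(r+1) = -4·2^r·r - 2 = 2·2^(r+1)(-(r+1) + 1) - 2,
which is the closed form with m = r+1.
By the principle of mathematical induction, the result holds for all m ≥ 1.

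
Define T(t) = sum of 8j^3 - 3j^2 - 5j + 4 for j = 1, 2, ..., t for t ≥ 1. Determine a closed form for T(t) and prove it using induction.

T(t) = t(2t^3 + 3t^2 - 2t + 1)

We claim T(t) = t(2t^3 + 3t^2 - 2t + 1) for all t ≥ 1.
For the base case t = 1: T(1) = 4, and the closed form gives 4. They agree.
For the inductive step, assume it holds for an arbitrary j ≥ 1, so T(j) = j(2j^3 + 3j^2 - 2j + 1).
Then T(j+1) = T(j) + (8j^3 + 21j^2 + 13j + 4) = (j(2j^3 + 3j^2 - 2j + 1)) + (8j^3 + 21j^2 + 13j + 4).
Simplifying, T(j+1) = (j + 1)(2j^3 + 9j^2 + 10j + 4) = (j+1)(2(j+1)^3 + 3(j+1)^2 - 2(j+1) + 1),
which is the closed form with t = j+1.
This completes the induction.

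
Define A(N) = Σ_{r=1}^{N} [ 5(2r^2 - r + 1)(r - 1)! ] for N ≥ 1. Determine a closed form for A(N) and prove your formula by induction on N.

A(N) = (10N + 5)N! - 5

We claim A(N) = (10N + 5)N! - 5 for all N ≥ 1.
When N = 1: A(1) = 10, and the closed form gives 10. They agree.
Suppose the result is true for N = r, so A(r) = (10r + 5)r! - 5.
Then A(r+1) = A(r) + (5(2r^2 + 3r + 2)r!) = ((10r + 5)r! - 5) + (5(2r^2 + 3r + 2)r!).
Simplifying, A(r+1) = (10(r+1) + 5)(r+1)! - 5,
which is the closed form with N = r+1.
By induction, the statement is established for all N ≥ 1.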